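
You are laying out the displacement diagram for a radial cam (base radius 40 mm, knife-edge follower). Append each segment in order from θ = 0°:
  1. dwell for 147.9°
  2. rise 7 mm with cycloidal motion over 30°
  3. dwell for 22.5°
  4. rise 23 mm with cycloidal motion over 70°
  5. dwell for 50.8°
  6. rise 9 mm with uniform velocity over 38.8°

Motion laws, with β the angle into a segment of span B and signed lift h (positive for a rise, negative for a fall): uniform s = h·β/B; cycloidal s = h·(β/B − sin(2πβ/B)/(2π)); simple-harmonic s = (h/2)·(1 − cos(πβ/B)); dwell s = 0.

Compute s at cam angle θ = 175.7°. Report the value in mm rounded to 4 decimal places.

seg 1 [0°–147.9°] dwell: s stays 0.0000
seg 2 [147.9°–177.9°] cycloidal, h=7: θ=175.7° here. β=27.8, B=30. 7·(0.9267 − sin(2π·0.9267)/(2π)) = 6.9820 → s = 6.9820

6.9820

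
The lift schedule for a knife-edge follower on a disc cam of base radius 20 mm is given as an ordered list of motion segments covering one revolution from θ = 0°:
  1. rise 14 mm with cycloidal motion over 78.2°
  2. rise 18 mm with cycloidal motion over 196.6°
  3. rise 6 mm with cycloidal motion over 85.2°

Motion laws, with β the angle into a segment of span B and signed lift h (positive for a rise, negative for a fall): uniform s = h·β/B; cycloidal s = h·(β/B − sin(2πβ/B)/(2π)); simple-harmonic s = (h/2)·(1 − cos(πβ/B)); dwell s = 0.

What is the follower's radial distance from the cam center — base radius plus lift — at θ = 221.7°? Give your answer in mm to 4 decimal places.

seg 1 [0°–78.2°] cycloidal, h=14: full span → s += 14 → s = 14.0000
seg 2 [78.2°–274.8°] cycloidal, h=18: θ=221.7° here. β=143.5, B=196.6. 18·(0.7299 − sin(2π·0.7299)/(2π)) = 15.9803 → s = 29.9803
radial distance = base radius + s = 20 + 29.9803 = 49.9803

49.9803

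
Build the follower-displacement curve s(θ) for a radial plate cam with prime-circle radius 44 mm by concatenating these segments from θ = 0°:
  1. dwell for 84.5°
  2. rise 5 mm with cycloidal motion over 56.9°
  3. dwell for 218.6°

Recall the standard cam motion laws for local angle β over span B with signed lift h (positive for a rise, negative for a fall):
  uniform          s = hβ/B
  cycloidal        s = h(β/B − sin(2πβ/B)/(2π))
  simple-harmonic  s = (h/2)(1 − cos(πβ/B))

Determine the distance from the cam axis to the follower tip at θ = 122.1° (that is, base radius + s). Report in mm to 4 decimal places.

seg 1 [0°–84.5°] dwell: s stays 0.0000
seg 2 [84.5°–141.4°] cycloidal, h=5: θ=122.1° here. β=37.6, B=56.9. 5·(0.6608 − sin(2π·0.6608)/(2π)) = 3.9781 → s = 3.9781
radial distance = base radius + s = 44 + 3.9781 = 47.9781

47.9781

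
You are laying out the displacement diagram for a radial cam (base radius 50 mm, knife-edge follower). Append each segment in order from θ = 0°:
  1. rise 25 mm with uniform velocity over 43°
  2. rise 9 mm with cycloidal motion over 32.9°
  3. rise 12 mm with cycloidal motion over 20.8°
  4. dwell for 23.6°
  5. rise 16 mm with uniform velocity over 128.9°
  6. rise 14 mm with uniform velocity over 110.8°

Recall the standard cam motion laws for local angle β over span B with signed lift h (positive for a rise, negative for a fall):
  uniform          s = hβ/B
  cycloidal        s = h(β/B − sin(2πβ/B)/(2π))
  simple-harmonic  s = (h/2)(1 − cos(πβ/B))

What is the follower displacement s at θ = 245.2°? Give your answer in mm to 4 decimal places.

seg 1 [0°–43°] uniform, h=25: full span → s += 25 → s = 25.0000
seg 2 [43°–75.9°] cycloidal, h=9: full span → s += 9 → s = 34.0000
seg 3 [75.9°–96.7°] cycloidal, h=12: full span → s += 12 → s = 46.0000
seg 4 [96.7°–120.3°] dwell: s stays 46.0000
seg 5 [120.3°–249.2°] uniform, h=16: θ=245.2° here. β=124.9, B=128.9. 16·124.9/128.9 = 15.5035 → s = 61.5035

61.5035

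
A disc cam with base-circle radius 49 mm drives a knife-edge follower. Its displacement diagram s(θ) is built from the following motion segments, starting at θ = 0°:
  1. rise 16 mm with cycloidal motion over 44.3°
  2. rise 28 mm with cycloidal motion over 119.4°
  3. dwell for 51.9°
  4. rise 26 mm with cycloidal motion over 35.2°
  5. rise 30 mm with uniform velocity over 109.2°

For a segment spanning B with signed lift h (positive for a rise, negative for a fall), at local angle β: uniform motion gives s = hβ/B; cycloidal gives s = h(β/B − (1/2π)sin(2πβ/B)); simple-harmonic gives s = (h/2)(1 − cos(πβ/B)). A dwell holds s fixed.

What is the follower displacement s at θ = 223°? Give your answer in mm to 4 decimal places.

seg 1 [0°–44.3°] cycloidal, h=16: full span → s += 16 → s = 16.0000
seg 2 [44.3°–163.7°] cycloidal, h=28: full span → s += 28 → s = 44.0000
seg 3 [163.7°–215.6°] dwell: s stays 44.0000
seg 4 [215.6°–250.8°] cycloidal, h=26: θ=223° here. β=7.4, B=35.2. 26·(0.2102 − sin(2π·0.2102)/(2π)) = 1.4564 → s = 45.4564

45.4564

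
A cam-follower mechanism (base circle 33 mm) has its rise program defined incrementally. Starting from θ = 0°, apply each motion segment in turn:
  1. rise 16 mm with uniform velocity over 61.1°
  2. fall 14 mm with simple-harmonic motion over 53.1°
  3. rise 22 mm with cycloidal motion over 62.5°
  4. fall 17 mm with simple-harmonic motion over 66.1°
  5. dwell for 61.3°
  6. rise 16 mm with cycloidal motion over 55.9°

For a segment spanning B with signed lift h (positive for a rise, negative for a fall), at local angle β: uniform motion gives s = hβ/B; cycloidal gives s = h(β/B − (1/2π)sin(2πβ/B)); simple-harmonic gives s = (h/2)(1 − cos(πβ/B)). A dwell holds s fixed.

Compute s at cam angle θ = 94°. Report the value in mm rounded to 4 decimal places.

seg 1 [0°–61.1°] uniform, h=16: full span → s += 16 → s = 16.0000
seg 2 [61.1°–114.2°] simple-harmonic, h=-14: θ=94° here. β=32.9, B=53.1. -14/2·(1 − cos(π·0.6196)) = -9.5684 → s = 6.4316

6.4316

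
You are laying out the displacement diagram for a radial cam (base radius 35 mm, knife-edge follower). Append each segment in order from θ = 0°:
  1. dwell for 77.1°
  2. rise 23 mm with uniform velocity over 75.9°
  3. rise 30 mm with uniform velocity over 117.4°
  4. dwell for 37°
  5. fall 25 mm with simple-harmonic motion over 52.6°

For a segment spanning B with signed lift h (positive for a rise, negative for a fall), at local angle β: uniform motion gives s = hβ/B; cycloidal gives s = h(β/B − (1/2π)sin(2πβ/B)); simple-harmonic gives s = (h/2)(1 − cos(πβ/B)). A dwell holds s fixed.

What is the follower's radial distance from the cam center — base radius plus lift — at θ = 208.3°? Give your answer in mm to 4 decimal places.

seg 1 [0°–77.1°] dwell: s stays 0.0000
seg 2 [77.1°–153°] uniform, h=23: full span → s += 23 → s = 23.0000
seg 3 [153°–270.4°] uniform, h=30: θ=208.3° here. β=55.3, B=117.4. 30·55.3/117.4 = 14.1312 → s = 37.1312
radial distance = base radius + s = 35 + 37.1312 = 72.1312

72.1312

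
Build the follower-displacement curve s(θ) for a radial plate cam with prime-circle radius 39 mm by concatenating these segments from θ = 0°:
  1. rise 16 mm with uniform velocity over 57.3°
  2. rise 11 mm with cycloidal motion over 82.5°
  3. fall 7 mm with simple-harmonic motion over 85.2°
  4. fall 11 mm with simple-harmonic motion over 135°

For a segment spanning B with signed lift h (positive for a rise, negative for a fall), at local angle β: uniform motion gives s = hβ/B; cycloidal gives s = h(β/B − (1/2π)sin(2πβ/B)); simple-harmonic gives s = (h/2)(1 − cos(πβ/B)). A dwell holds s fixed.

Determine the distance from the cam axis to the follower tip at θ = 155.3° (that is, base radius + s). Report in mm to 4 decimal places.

seg 1 [0°–57.3°] uniform, h=16: full span → s += 16 → s = 16.0000
seg 2 [57.3°–139.8°] cycloidal, h=11: full span → s += 11 → s = 27.0000
seg 3 [139.8°–225°] simple-harmonic, h=-7: θ=155.3° here. β=15.5, B=85.2. -7/2·(1 − cos(π·0.1819)) = -0.5562 → s = 26.4438
radial distance = base radius + s = 39 + 26.4438 = 65.4438

65.4438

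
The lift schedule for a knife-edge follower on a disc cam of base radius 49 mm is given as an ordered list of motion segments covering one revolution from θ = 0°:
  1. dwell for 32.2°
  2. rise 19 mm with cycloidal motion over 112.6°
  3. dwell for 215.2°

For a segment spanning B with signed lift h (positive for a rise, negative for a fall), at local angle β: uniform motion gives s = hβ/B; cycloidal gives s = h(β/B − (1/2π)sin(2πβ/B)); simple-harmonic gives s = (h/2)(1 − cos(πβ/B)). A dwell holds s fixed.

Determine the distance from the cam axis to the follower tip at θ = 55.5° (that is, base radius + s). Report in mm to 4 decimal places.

seg 1 [0°–32.2°] dwell: s stays 0.0000
seg 2 [32.2°–144.8°] cycloidal, h=19: θ=55.5° here. β=23.3, B=112.6. 19·(0.2069 − sin(2π·0.2069)/(2π)) = 1.0177 → s = 1.0177
radial distance = base radius + s = 49 + 1.0177 = 50.0177

50.0177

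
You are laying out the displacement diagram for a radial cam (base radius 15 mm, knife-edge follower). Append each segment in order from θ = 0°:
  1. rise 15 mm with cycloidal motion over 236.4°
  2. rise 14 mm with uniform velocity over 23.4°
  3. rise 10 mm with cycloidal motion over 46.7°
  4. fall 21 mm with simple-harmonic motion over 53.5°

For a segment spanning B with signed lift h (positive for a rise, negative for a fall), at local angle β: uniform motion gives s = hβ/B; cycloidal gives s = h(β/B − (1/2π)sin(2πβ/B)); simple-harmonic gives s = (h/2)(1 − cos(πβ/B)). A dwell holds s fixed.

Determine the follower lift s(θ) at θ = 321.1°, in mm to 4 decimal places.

seg 1 [0°–236.4°] cycloidal, h=15: full span → s += 15 → s = 15.0000
seg 2 [236.4°–259.8°] uniform, h=14: full span → s += 14 → s = 29.0000
seg 3 [259.8°–306.5°] cycloidal, h=10: full span → s += 10 → s = 39.0000
seg 4 [306.5°–360°] simple-harmonic, h=-21: θ=321.1° here. β=14.6, B=53.5. -21/2·(1 − cos(π·0.2729)) = -3.6282 → s = 35.3718

35.3718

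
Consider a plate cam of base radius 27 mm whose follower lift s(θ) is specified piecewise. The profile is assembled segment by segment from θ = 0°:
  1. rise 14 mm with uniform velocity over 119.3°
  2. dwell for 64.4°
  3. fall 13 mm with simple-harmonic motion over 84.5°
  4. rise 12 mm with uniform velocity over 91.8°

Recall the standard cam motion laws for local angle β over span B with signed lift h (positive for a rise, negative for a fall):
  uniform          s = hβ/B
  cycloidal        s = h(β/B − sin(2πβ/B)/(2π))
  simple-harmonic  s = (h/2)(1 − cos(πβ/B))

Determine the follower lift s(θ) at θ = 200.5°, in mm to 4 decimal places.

seg 1 [0°–119.3°] uniform, h=14: full span → s += 14 → s = 14.0000
seg 2 [119.3°–183.7°] dwell: s stays 14.0000
seg 3 [183.7°–268.2°] simple-harmonic, h=-13: θ=200.5° here. β=16.8, B=84.5. -13/2·(1 − cos(π·0.1988)) = -1.2272 → s = 12.7728

12.7728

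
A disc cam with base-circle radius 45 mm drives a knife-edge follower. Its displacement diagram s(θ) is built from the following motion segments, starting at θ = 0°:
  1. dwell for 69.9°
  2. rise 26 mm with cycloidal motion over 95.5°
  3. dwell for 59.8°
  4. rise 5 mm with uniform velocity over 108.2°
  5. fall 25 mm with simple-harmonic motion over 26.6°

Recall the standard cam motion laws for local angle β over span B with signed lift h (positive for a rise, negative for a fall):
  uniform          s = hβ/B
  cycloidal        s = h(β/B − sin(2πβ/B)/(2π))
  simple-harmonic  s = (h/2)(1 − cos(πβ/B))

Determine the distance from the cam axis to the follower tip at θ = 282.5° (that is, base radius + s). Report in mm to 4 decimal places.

seg 1 [0°–69.9°] dwell: s stays 0.0000
seg 2 [69.9°–165.4°] cycloidal, h=26: full span → s += 26 → s = 26.0000
seg 3 [165.4°–225.2°] dwell: s stays 26.0000
seg 4 [225.2°–333.4°] uniform, h=5: θ=282.5° here. β=57.3, B=108.2. 5·57.3/108.2 = 2.6479 → s = 28.6479
radial distance = base radius + s = 45 + 28.6479 = 73.6479

73.6479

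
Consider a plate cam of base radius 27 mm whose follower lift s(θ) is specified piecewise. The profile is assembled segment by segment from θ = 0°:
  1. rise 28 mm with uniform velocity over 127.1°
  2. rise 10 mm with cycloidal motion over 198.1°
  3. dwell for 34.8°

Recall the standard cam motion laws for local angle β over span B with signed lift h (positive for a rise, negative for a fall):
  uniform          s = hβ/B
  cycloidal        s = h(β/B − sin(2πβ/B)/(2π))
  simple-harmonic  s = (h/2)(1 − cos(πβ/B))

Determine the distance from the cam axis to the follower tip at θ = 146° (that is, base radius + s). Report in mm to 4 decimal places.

seg 1 [0°–127.1°] uniform, h=28: full span → s += 28 → s = 28.0000
seg 2 [127.1°–325.2°] cycloidal, h=10: θ=146° here. β=18.9, B=198.1. 10·(0.0954 − sin(2π·0.0954)/(2π)) = 0.0561 → s = 28.0561
radial distance = base radius + s = 27 + 28.0561 = 55.0561

55.0561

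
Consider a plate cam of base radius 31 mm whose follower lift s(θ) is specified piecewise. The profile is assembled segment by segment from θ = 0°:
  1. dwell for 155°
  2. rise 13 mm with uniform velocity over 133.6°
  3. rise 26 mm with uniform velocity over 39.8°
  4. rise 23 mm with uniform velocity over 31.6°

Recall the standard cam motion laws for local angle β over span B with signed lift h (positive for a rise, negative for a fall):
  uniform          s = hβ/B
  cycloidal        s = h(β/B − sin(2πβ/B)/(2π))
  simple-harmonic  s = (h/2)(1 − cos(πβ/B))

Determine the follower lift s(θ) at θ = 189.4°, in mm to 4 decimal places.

seg 1 [0°–155°] dwell: s stays 0.0000
seg 2 [155°–288.6°] uniform, h=13: θ=189.4° here. β=34.4, B=133.6. 13·34.4/133.6 = 3.3473 → s = 3.3473

3.3473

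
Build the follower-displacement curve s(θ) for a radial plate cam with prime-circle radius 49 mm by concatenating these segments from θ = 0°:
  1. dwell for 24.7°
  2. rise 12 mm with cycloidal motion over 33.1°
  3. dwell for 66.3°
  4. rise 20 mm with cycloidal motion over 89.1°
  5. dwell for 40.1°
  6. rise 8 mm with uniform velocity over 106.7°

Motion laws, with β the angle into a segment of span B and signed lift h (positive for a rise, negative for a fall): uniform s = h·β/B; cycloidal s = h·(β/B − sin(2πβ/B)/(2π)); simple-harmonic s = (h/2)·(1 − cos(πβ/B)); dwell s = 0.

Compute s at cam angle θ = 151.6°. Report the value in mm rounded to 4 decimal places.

seg 1 [0°–24.7°] dwell: s stays 0.0000
seg 2 [24.7°–57.8°] cycloidal, h=12: full span → s += 12 → s = 12.0000
seg 3 [57.8°–124.1°] dwell: s stays 12.0000
seg 4 [124.1°–213.2°] cycloidal, h=20: θ=151.6° here. β=27.5, B=89.1. 20·(0.3086 − sin(2π·0.3086)/(2π)) = 3.2034 → s = 15.2034

15.2034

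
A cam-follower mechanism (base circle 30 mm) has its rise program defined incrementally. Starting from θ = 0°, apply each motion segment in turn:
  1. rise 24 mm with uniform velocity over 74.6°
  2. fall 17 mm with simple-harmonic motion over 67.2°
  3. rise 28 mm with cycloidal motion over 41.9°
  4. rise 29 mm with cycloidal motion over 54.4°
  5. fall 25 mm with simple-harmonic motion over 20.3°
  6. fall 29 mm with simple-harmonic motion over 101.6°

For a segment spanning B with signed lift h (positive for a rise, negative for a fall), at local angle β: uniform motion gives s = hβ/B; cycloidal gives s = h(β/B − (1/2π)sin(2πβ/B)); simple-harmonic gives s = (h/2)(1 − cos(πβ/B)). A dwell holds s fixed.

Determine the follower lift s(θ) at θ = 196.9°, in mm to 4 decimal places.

seg 1 [0°–74.6°] uniform, h=24: full span → s += 24 → s = 24.0000
seg 2 [74.6°–141.8°] simple-harmonic, h=-17: full span → s += -17 → s = 7.0000
seg 3 [141.8°–183.7°] cycloidal, h=28: full span → s += 28 → s = 35.0000
seg 4 [183.7°–238.1°] cycloidal, h=29: θ=196.9° here. β=13.2, B=54.4. 29·(0.2426 − sin(2π·0.2426)/(2π)) = 2.4262 → s = 37.4262

37.4262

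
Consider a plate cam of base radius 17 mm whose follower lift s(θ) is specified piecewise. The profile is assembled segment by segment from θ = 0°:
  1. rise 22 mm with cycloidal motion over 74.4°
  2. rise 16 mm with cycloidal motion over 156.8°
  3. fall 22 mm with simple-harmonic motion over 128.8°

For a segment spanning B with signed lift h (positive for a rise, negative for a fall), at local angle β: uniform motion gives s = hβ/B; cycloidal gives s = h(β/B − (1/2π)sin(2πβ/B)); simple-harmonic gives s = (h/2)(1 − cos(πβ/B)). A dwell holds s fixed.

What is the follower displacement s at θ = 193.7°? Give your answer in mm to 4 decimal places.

seg 1 [0°–74.4°] cycloidal, h=22: full span → s += 22 → s = 22.0000
seg 2 [74.4°–231.2°] cycloidal, h=16: θ=193.7° here. β=119.3, B=156.8. 16·(0.7608 − sin(2π·0.7608)/(2π)) = 14.7140 → s = 36.7140

36.7140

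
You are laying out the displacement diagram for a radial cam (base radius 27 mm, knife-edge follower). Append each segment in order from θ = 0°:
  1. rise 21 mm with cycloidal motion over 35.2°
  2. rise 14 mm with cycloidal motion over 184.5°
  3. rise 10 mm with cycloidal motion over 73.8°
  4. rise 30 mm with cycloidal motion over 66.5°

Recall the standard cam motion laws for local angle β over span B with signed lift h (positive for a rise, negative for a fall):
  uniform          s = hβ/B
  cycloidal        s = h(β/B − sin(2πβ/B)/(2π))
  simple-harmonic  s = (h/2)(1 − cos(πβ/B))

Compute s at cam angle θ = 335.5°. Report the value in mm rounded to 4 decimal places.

seg 1 [0°–35.2°] cycloidal, h=21: full span → s += 21 → s = 21.0000
seg 2 [35.2°–219.7°] cycloidal, h=14: full span → s += 14 → s = 35.0000
seg 3 [219.7°–293.5°] cycloidal, h=10: full span → s += 10 → s = 45.0000
seg 4 [293.5°–360°] cycloidal, h=30: θ=335.5° here. β=42, B=66.5. 30·(0.6316 − sin(2π·0.6316)/(2π)) = 22.4602 → s = 67.4602

67.4602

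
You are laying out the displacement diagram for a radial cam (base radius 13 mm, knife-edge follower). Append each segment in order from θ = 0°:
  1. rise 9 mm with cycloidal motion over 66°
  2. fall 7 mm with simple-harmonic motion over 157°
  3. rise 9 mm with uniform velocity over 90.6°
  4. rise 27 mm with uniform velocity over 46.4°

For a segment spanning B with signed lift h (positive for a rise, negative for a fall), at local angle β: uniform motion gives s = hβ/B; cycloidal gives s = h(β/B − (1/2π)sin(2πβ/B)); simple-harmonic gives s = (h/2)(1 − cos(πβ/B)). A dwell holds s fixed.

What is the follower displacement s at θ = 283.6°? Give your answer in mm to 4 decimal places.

seg 1 [0°–66°] cycloidal, h=9: full span → s += 9 → s = 9.0000
seg 2 [66°–223°] simple-harmonic, h=-7: full span → s += -7 → s = 2.0000
seg 3 [223°–313.6°] uniform, h=9: θ=283.6° here. β=60.6, B=90.6. 9·60.6/90.6 = 6.0199 → s = 8.0199

8.0199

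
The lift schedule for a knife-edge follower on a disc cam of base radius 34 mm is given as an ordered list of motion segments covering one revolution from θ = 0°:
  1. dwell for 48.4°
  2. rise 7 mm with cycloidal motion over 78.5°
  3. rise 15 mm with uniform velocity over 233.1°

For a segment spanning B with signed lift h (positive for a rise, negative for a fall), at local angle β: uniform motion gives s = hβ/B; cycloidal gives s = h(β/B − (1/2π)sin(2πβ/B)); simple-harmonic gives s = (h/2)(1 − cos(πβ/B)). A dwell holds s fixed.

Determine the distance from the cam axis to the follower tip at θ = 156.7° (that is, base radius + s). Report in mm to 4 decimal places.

seg 1 [0°–48.4°] dwell: s stays 0.0000
seg 2 [48.4°–126.9°] cycloidal, h=7: full span → s += 7 → s = 7.0000
seg 3 [126.9°–360°] uniform, h=15: θ=156.7° here. β=29.8, B=233.1. 15·29.8/233.1 = 1.9176 → s = 8.9176
radial distance = base radius + s = 34 + 8.9176 = 42.9176

42.9176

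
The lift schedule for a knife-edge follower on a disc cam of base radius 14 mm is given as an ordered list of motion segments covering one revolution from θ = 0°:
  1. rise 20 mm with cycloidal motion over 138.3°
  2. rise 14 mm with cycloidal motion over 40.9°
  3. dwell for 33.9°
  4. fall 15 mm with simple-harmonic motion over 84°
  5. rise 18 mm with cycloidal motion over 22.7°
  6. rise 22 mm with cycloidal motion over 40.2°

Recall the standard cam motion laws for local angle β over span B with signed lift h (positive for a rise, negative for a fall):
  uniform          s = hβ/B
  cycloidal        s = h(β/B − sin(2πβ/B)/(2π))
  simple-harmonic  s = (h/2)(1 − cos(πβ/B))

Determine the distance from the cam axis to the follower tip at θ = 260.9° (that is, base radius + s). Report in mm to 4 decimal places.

seg 1 [0°–138.3°] cycloidal, h=20: full span → s += 20 → s = 20.0000
seg 2 [138.3°–179.2°] cycloidal, h=14: full span → s += 14 → s = 34.0000
seg 3 [179.2°–213.1°] dwell: s stays 34.0000
seg 4 [213.1°–297.1°] simple-harmonic, h=-15: θ=260.9° here. β=47.8, B=84. -15/2·(1 − cos(π·0.5690)) = -9.1142 → s = 24.8858
radial distance = base radius + s = 14 + 24.8858 = 38.8858

38.8858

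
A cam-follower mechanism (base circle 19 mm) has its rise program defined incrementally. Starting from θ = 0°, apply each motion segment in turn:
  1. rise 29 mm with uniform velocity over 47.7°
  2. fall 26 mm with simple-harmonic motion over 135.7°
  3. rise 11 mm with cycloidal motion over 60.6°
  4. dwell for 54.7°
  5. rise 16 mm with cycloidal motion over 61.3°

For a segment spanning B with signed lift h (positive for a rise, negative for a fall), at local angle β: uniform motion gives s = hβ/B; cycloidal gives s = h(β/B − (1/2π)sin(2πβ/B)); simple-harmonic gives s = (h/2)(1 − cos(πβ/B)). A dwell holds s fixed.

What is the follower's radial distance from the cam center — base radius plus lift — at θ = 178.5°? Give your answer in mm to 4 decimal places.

seg 1 [0°–47.7°] uniform, h=29: full span → s += 29 → s = 29.0000
seg 2 [47.7°–183.4°] simple-harmonic, h=-26: θ=178.5° here. β=130.8, B=135.7. -26/2·(1 − cos(π·0.9639)) = -25.9164 → s = 3.0836
radial distance = base radius + s = 19 + 3.0836 = 22.0836

22.0836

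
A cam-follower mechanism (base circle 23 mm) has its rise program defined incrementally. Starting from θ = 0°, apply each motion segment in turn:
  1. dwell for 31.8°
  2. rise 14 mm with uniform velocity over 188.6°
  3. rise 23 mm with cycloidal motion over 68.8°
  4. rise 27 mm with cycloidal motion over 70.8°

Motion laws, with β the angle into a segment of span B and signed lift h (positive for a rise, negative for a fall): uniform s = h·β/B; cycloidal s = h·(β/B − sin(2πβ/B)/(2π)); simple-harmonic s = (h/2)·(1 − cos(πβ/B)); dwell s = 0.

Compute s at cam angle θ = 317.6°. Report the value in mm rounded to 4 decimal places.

seg 1 [0°–31.8°] dwell: s stays 0.0000
seg 2 [31.8°–220.4°] uniform, h=14: full span → s += 14 → s = 14.0000
seg 3 [220.4°–289.2°] cycloidal, h=23: full span → s += 23 → s = 37.0000
seg 4 [289.2°–360°] cycloidal, h=27: θ=317.6° here. β=28.4, B=70.8. 27·(0.4011 − sin(2π·0.4011)/(2π)) = 8.3294 → s = 45.3294

45.3294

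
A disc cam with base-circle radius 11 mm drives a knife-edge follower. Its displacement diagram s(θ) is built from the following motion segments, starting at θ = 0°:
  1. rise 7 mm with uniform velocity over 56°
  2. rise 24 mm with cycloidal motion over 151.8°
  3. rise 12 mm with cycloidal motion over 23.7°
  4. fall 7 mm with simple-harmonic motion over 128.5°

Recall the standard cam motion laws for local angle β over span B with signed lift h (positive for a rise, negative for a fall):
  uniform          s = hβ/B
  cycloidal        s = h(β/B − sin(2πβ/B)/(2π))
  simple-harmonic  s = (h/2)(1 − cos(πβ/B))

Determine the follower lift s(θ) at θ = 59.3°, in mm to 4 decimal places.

seg 1 [0°–56°] uniform, h=7: full span → s += 7 → s = 7.0000
seg 2 [56°–207.8°] cycloidal, h=24: θ=59.3° here. β=3.3, B=151.8. 24·(0.0217 − sin(2π·0.0217)/(2π)) = 0.0016 → s = 7.0016

7.0016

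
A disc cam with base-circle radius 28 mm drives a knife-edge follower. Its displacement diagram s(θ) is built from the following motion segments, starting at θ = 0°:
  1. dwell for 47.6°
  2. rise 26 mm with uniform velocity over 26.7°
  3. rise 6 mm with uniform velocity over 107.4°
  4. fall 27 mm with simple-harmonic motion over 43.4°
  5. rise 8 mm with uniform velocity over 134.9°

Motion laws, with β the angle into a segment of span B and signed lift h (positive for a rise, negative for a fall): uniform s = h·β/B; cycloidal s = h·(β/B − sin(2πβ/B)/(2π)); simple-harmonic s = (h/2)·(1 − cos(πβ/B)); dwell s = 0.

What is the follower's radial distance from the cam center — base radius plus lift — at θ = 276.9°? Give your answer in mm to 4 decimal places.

seg 1 [0°–47.6°] dwell: s stays 0.0000
seg 2 [47.6°–74.3°] uniform, h=26: full span → s += 26 → s = 26.0000
seg 3 [74.3°–181.7°] uniform, h=6: full span → s += 6 → s = 32.0000
seg 4 [181.7°–225.1°] simple-harmonic, h=-27: full span → s += -27 → s = 5.0000
seg 5 [225.1°–360°] uniform, h=8: θ=276.9° here. β=51.8, B=134.9. 8·51.8/134.9 = 3.0719 → s = 8.0719
radial distance = base radius + s = 28 + 8.0719 = 36.0719

36.0719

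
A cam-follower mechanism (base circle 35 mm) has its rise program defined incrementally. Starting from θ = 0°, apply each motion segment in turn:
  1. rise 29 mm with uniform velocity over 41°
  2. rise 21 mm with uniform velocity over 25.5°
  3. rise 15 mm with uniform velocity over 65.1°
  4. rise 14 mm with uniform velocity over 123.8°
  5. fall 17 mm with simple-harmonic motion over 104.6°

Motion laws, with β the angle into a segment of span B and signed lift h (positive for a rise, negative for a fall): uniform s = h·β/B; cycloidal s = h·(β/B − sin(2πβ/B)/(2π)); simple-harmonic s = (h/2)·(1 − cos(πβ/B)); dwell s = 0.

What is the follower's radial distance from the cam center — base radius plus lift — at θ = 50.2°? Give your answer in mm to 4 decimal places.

seg 1 [0°–41°] uniform, h=29: full span → s += 29 → s = 29.0000
seg 2 [41°–66.5°] uniform, h=21: θ=50.2° here. β=9.2, B=25.5. 21·9.2/25.5 = 7.5765 → s = 36.5765
radial distance = base radius + s = 35 + 36.5765 = 71.5765

71.5765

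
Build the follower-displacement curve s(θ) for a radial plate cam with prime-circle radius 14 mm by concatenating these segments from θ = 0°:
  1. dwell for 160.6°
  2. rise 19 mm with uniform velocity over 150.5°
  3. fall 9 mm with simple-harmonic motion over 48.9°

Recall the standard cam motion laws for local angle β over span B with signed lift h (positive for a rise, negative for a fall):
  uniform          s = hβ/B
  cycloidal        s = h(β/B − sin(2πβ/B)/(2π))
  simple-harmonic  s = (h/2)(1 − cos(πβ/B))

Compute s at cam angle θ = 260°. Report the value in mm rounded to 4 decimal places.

seg 1 [0°–160.6°] dwell: s stays 0.0000
seg 2 [160.6°–311.1°] uniform, h=19: θ=260° here. β=99.4, B=150.5. 19·99.4/150.5 = 12.5488 → s = 12.5488

12.5488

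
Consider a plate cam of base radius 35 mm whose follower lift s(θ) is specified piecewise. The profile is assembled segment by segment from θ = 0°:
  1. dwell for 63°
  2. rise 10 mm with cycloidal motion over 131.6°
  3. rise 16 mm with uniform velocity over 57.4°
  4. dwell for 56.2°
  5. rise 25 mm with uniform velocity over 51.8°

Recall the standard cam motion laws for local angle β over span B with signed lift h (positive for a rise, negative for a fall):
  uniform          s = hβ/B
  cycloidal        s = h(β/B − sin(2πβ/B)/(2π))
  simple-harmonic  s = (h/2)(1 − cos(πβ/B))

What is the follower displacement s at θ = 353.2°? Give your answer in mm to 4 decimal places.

seg 1 [0°–63°] dwell: s stays 0.0000
seg 2 [63°–194.6°] cycloidal, h=10: full span → s += 10 → s = 10.0000
seg 3 [194.6°–252°] uniform, h=16: full span → s += 16 → s = 26.0000
seg 4 [252°–308.2°] dwell: s stays 26.0000
seg 5 [308.2°–360°] uniform, h=25: θ=353.2° here. β=45, B=51.8. 25·45/51.8 = 21.7181 → s = 47.7181

47.7181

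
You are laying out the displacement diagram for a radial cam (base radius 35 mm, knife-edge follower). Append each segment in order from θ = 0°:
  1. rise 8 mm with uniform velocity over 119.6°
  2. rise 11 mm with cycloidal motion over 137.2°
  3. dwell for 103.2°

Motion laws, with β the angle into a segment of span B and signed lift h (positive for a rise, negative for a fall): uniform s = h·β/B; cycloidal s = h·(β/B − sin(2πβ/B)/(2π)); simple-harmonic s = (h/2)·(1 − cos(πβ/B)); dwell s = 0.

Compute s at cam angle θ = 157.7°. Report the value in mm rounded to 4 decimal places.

seg 1 [0°–119.6°] uniform, h=8: full span → s += 8 → s = 8.0000
seg 2 [119.6°–256.8°] cycloidal, h=11: θ=157.7° here. β=38.1, B=137.2. 11·(0.2777 − sin(2π·0.2777)/(2π)) = 1.3304 → s = 9.3304

9.3304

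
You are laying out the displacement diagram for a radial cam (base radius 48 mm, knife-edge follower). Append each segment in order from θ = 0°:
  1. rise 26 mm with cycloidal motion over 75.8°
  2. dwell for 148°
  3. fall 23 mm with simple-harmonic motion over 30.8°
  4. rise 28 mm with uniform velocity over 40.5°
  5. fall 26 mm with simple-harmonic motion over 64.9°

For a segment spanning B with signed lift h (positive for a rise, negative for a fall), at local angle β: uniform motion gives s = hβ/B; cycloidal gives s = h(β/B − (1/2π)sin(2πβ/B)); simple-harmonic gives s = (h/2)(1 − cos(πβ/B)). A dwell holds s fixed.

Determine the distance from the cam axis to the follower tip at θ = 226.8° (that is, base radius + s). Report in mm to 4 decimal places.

seg 1 [0°–75.8°] cycloidal, h=26: full span → s += 26 → s = 26.0000
seg 2 [75.8°–223.8°] dwell: s stays 26.0000
seg 3 [223.8°–254.6°] simple-harmonic, h=-23: θ=226.8° here. β=3, B=30.8. -23/2·(1 − cos(π·0.0974)) = -0.5342 → s = 25.4658
radial distance = base radius + s = 48 + 25.4658 = 73.4658

73.4658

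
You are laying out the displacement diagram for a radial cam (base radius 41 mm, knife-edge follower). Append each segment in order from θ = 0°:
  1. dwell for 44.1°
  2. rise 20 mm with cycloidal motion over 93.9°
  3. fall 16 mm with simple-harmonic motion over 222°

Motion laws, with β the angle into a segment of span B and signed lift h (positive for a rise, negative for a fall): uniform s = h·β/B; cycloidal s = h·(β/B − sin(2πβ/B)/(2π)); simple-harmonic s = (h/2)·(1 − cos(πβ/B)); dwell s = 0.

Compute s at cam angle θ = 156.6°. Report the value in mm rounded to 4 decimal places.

seg 1 [0°–44.1°] dwell: s stays 0.0000
seg 2 [44.1°–138°] cycloidal, h=20: full span → s += 20 → s = 20.0000
seg 3 [138°–360°] simple-harmonic, h=-16: θ=156.6° here. β=18.6, B=222. -16/2·(1 − cos(π·0.0838)) = -0.2755 → s = 19.7245

19.7245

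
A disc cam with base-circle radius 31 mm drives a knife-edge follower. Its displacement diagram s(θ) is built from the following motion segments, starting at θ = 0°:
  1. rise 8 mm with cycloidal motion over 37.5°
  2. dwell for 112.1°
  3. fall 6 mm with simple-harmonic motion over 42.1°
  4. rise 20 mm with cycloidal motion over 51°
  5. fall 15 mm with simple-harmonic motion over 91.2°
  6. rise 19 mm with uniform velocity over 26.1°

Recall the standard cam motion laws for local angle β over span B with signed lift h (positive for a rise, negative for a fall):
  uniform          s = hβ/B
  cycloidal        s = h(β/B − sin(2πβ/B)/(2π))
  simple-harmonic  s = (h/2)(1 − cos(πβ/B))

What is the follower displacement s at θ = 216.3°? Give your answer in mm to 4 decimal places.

seg 1 [0°–37.5°] cycloidal, h=8: full span → s += 8 → s = 8.0000
seg 2 [37.5°–149.6°] dwell: s stays 8.0000
seg 3 [149.6°–191.7°] simple-harmonic, h=-6: full span → s += -6 → s = 2.0000
seg 4 [191.7°–242.7°] cycloidal, h=20: θ=216.3° here. β=24.6, B=51. 20·(0.4824 − sin(2π·0.4824)/(2π)) = 9.2948 → s = 11.2948

11.2948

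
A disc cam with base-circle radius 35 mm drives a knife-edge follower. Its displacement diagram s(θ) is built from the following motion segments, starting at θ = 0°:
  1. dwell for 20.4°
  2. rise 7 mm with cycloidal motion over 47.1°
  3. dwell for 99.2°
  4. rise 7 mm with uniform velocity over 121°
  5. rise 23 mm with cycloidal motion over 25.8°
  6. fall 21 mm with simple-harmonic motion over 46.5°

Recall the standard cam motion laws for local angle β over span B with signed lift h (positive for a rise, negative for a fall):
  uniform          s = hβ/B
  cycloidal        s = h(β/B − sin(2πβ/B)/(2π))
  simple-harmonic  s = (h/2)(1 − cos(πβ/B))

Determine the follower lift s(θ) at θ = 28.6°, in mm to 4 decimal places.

seg 1 [0°–20.4°] dwell: s stays 0.0000
seg 2 [20.4°–67.5°] cycloidal, h=7: θ=28.6° here. β=8.2, B=47.1. 7·(0.1741 − sin(2π·0.1741)/(2π)) = 0.2289 → s = 0.2289

0.2289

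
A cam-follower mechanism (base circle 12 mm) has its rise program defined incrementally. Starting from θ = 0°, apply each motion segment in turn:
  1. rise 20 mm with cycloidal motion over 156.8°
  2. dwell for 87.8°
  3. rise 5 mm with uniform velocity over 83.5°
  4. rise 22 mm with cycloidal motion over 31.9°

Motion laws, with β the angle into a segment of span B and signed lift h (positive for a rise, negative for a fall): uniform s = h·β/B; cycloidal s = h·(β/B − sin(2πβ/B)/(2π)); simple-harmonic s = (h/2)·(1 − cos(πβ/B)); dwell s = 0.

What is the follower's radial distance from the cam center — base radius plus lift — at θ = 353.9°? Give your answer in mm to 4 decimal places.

seg 1 [0°–156.8°] cycloidal, h=20: full span → s += 20 → s = 20.0000
seg 2 [156.8°–244.6°] dwell: s stays 20.0000
seg 3 [244.6°–328.1°] uniform, h=5: full span → s += 5 → s = 25.0000
seg 4 [328.1°–360°] cycloidal, h=22: θ=353.9° here. β=25.8, B=31.9. 22·(0.8088 − sin(2π·0.8088)/(2π)) = 21.0584 → s = 46.0584
radial distance = base radius + s = 12 + 46.0584 = 58.0584

58.0584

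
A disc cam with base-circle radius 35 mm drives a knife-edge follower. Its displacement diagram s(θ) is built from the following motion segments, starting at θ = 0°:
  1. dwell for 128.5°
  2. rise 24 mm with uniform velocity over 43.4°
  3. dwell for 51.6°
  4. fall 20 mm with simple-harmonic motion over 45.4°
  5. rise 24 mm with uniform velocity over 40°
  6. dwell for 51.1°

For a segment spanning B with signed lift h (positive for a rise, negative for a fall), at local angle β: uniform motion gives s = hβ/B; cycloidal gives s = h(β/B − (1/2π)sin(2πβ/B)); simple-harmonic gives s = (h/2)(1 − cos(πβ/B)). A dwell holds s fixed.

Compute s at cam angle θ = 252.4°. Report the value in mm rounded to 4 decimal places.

seg 1 [0°–128.5°] dwell: s stays 0.0000
seg 2 [128.5°–171.9°] uniform, h=24: full span → s += 24 → s = 24.0000
seg 3 [171.9°–223.5°] dwell: s stays 24.0000
seg 4 [223.5°–268.9°] simple-harmonic, h=-20: θ=252.4° here. β=28.9, B=45.4. -20/2·(1 − cos(π·0.6366)) = -14.1599 → s = 9.8401

9.8401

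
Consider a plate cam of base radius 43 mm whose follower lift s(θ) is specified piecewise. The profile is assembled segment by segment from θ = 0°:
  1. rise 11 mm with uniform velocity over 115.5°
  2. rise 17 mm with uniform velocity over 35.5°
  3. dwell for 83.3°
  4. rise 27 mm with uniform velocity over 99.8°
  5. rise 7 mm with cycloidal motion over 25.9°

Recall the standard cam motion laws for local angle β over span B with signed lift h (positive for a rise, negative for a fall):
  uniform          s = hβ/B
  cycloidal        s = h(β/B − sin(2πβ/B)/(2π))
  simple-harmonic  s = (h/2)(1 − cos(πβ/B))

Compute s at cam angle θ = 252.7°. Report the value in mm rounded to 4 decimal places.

seg 1 [0°–115.5°] uniform, h=11: full span → s += 11 → s = 11.0000
seg 2 [115.5°–151°] uniform, h=17: full span → s += 17 → s = 28.0000
seg 3 [151°–234.3°] dwell: s stays 28.0000
seg 4 [234.3°–334.1°] uniform, h=27: θ=252.7° here. β=18.4, B=99.8. 27·18.4/99.8 = 4.9780 → s = 32.9780

32.9780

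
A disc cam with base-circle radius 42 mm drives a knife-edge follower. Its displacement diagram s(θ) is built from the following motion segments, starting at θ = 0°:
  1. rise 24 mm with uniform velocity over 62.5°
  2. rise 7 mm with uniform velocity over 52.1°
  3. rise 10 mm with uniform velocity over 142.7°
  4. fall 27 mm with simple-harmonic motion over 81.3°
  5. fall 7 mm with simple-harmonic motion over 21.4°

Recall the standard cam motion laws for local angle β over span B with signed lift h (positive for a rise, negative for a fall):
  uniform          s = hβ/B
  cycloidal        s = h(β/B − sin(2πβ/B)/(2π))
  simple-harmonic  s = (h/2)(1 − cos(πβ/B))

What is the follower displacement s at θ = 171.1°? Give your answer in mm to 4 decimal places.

seg 1 [0°–62.5°] uniform, h=24: full span → s += 24 → s = 24.0000
seg 2 [62.5°–114.6°] uniform, h=7: full span → s += 7 → s = 31.0000
seg 3 [114.6°–257.3°] uniform, h=10: θ=171.1° here. β=56.5, B=142.7. 10·56.5/142.7 = 3.9594 → s = 34.9594

34.9594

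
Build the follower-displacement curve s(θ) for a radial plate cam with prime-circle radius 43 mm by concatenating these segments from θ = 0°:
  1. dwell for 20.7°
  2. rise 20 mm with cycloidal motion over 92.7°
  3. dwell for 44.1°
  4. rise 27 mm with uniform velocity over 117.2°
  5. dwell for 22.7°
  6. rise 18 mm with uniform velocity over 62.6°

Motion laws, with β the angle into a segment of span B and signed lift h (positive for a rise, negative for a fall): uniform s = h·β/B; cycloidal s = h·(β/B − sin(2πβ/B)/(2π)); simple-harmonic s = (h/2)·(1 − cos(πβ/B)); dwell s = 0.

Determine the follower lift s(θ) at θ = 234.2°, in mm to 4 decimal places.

seg 1 [0°–20.7°] dwell: s stays 0.0000
seg 2 [20.7°–113.4°] cycloidal, h=20: full span → s += 20 → s = 20.0000
seg 3 [113.4°–157.5°] dwell: s stays 20.0000
seg 4 [157.5°–274.7°] uniform, h=27: θ=234.2° here. β=76.7, B=117.2. 27·76.7/117.2 = 17.6698 → s = 37.6698

37.6698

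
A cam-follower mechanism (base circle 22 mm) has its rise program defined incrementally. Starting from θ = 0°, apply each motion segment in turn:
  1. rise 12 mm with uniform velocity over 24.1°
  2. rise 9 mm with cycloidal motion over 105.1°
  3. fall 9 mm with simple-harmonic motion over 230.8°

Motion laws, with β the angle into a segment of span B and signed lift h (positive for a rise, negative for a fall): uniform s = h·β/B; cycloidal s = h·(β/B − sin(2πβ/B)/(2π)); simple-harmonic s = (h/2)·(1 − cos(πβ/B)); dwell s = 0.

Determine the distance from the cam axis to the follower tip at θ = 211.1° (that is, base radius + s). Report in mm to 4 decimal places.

seg 1 [0°–24.1°] uniform, h=12: full span → s += 12 → s = 12.0000
seg 2 [24.1°–129.2°] cycloidal, h=9: full span → s += 9 → s = 21.0000
seg 3 [129.2°–360°] simple-harmonic, h=-9: θ=211.1° here. β=81.9, B=230.8. -9/2·(1 − cos(π·0.3549)) = -2.5184 → s = 18.4816
radial distance = base radius + s = 22 + 18.4816 = 40.4816

40.4816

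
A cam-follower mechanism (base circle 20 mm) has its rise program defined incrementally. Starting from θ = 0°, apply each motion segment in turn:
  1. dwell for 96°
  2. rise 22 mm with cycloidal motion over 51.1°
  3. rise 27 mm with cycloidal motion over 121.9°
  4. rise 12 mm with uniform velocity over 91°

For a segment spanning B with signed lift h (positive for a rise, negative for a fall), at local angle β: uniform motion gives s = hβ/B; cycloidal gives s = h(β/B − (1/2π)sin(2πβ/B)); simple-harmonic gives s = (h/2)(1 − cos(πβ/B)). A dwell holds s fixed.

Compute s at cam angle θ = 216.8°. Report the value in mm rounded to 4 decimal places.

seg 1 [0°–96°] dwell: s stays 0.0000
seg 2 [96°–147.1°] cycloidal, h=22: full span → s += 22 → s = 22.0000
seg 3 [147.1°–269°] cycloidal, h=27: θ=216.8° here. β=69.7, B=121.9. 27·(0.5718 − sin(2π·0.5718)/(2π)) = 17.3111 → s = 39.3111

39.3111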